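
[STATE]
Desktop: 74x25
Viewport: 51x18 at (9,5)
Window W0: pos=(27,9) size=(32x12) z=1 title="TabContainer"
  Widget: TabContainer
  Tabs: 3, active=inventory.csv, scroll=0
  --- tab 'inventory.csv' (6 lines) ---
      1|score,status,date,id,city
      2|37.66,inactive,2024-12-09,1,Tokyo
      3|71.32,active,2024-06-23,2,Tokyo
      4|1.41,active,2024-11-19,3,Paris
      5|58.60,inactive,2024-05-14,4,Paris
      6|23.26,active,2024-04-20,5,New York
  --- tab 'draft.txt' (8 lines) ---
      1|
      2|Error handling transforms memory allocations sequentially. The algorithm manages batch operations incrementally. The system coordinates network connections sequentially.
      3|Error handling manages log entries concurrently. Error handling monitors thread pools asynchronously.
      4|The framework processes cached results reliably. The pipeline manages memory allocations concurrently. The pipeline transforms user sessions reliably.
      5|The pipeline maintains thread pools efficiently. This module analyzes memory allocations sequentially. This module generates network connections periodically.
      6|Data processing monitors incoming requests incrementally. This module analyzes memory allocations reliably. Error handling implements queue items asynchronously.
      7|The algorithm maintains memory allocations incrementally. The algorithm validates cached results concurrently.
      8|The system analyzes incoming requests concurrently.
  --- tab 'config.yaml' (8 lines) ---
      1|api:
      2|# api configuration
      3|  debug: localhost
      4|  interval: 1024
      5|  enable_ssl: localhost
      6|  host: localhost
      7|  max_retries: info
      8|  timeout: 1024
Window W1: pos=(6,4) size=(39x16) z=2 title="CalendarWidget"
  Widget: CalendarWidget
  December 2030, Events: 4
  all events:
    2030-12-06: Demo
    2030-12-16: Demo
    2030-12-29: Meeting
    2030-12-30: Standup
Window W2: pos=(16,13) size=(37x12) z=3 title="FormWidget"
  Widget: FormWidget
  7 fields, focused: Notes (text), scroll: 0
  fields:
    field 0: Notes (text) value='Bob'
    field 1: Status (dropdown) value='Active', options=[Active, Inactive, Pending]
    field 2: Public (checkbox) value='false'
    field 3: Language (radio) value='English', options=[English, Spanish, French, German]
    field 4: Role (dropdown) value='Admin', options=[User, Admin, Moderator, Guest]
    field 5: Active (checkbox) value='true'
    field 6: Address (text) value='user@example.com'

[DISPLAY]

alendarWidget                      ┃               
───────────────────────────────────┨               
          December 2030            ┃               
 Tu We Th Fr Sa Su                 ┃               
                 1                 ┃━━━━━━━━━━━━━┓ 
  3  4  5  6*  7  8                ┃             ┃ 
 10 11 12 13 14 15                 ┃─────────────┨ 
* 17 18 19 20 21 22                ┃draft.txt │ c┃ 
 24 25 ┏━━━━━━━━━━━━━━━━━━━━━━━━━━━━━━━━━━━┓─────┃ 
* 31   ┃ FormWidget                        ┃     ┃ 
       ┠───────────────────────────────────┨,1,To┃ 
       ┃> Notes:      [Bob                ]┃,Toky┃ 
       ┃  Status:     [Active            ▼]┃Paris┃ 
       ┃  Public:     [ ]                  ┃,4,Pa┃ 
━━━━━━━┃  Language:   (●) English  ( ) Span┃,New ┃ 
       ┃  Role:       [Admin             ▼]┃━━━━━┛ 
       ┃  Active:     [x]                  ┃       
       ┃  Address:    [user@example.com   ]┃       


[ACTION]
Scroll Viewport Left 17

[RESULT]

      ┃ CalendarWidget                      ┃      
      ┠─────────────────────────────────────┨      
      ┃            December 2030            ┃      
      ┃Mo Tu We Th Fr Sa Su                 ┃      
      ┃                   1                 ┃━━━━━━
      ┃ 2  3  4  5  6*  7  8                ┃      
      ┃ 9 10 11 12 13 14 15                 ┃──────
      ┃16* 17 18 19 20 21 22                ┃draft.
      ┃23 24 25 ┏━━━━━━━━━━━━━━━━━━━━━━━━━━━━━━━━━━
      ┃30* 31   ┃ FormWidget                       
      ┃         ┠──────────────────────────────────
      ┃         ┃> Notes:      [Bob                
      ┃         ┃  Status:     [Active            ▼
      ┃         ┃  Public:     [ ]                 
      ┗━━━━━━━━━┃  Language:   (●) English  ( ) Spa
                ┃  Role:       [Admin             ▼
                ┃  Active:     [x]                 
                ┃  Address:    [user@example.com   


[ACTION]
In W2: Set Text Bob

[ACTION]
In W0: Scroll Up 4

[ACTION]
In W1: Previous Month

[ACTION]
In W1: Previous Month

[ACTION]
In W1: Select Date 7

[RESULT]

      ┃ CalendarWidget                      ┃      
      ┠─────────────────────────────────────┨      
      ┃             October 2030            ┃      
      ┃Mo Tu We Th Fr Sa Su                 ┃      
      ┃    1  2  3  4  5  6                 ┃━━━━━━
      ┃[ 7]  8  9 10 11 12 13               ┃      
      ┃14 15 16 17 18 19 20                 ┃──────
      ┃21 22 23 24 25 26 27                 ┃draft.
      ┃28 29 30 ┏━━━━━━━━━━━━━━━━━━━━━━━━━━━━━━━━━━
      ┃         ┃ FormWidget                       
      ┃         ┠──────────────────────────────────
      ┃         ┃> Notes:      [Bob                
      ┃         ┃  Status:     [Active            ▼
      ┃         ┃  Public:     [ ]                 
      ┗━━━━━━━━━┃  Language:   (●) English  ( ) Spa
                ┃  Role:       [Admin             ▼
                ┃  Active:     [x]                 
                ┃  Address:    [user@example.com   


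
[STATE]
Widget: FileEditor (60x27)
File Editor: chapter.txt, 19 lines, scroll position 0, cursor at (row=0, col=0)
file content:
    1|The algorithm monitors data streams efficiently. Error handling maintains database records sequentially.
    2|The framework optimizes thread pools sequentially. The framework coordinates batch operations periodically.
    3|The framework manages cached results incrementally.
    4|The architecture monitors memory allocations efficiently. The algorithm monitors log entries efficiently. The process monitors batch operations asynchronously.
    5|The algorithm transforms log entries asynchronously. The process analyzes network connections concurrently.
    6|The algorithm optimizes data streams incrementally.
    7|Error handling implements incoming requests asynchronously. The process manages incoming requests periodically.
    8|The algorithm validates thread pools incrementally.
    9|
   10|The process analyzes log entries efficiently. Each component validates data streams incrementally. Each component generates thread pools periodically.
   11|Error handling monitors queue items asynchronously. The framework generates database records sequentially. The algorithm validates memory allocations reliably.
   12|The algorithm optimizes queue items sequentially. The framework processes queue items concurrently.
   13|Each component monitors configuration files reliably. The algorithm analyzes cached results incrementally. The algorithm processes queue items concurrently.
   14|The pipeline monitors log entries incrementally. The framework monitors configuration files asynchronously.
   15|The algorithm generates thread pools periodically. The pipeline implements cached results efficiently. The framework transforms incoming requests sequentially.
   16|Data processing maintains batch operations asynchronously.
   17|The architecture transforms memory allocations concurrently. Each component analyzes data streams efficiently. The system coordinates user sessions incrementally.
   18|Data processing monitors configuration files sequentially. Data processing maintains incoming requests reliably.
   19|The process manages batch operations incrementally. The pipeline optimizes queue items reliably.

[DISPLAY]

█he algorithm monitors data streams efficiently. Error hand▲
The framework optimizes thread pools sequentially. The fram█
The framework manages cached results incrementally.        ░
The architecture monitors memory allocations efficiently. T░
The algorithm transforms log entries asynchronously. The pr░
The algorithm optimizes data streams incrementally.        ░
Error handling implements incoming requests asynchronously.░
The algorithm validates thread pools incrementally.        ░
                                                           ░
The process analyzes log entries efficiently. Each componen░
Error handling monitors queue items asynchronously. The fra░
The algorithm optimizes queue items sequentially. The frame░
Each component monitors configuration files reliably. The a░
The pipeline monitors log entries incrementally. The framew░
The algorithm generates thread pools periodically. The pipe░
Data processing maintains batch operations asynchronously. ░
The architecture transforms memory allocations concurrently░
Data processing monitors configuration files sequentially. ░
The process manages batch operations incrementally. The pip░
                                                           ░
                                                           ░
                                                           ░
                                                           ░
                                                           ░
                                                           ░
                                                           ░
                                                           ▼


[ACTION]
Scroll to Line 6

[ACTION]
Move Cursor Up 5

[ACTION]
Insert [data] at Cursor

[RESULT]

data█he algorithm monitors data streams efficiently. Error ▲
The framework optimizes thread pools sequentially. The fram█
The framework manages cached results incrementally.        ░
The architecture monitors memory allocations efficiently. T░
The algorithm transforms log entries asynchronously. The pr░
The algorithm optimizes data streams incrementally.        ░
Error handling implements incoming requests asynchronously.░
The algorithm validates thread pools incrementally.        ░
                                                           ░
The process analyzes log entries efficiently. Each componen░
Error handling monitors queue items asynchronously. The fra░
The algorithm optimizes queue items sequentially. The frame░
Each component monitors configuration files reliably. The a░
The pipeline monitors log entries incrementally. The framew░
The algorithm generates thread pools periodically. The pipe░
Data processing maintains batch operations asynchronously. ░
The architecture transforms memory allocations concurrently░
Data processing monitors configuration files sequentially. ░
The process manages batch operations incrementally. The pip░
                                                           ░
                                                           ░
                                                           ░
                                                           ░
                                                           ░
                                                           ░
                                                           ░
                                                           ▼


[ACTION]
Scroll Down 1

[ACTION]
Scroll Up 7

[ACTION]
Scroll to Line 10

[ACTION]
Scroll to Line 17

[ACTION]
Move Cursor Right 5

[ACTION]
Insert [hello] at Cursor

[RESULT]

dataThe ahello█gorithm monitors data streams efficiently. E▲
The framework optimizes thread pools sequentially. The fram█
The framework manages cached results incrementally.        ░
The architecture monitors memory allocations efficiently. T░
The algorithm transforms log entries asynchronously. The pr░
The algorithm optimizes data streams incrementally.        ░
Error handling implements incoming requests asynchronously.░
The algorithm validates thread pools incrementally.        ░
                                                           ░
The process analyzes log entries efficiently. Each componen░
Error handling monitors queue items asynchronously. The fra░
The algorithm optimizes queue items sequentially. The frame░
Each component monitors configuration files reliably. The a░
The pipeline monitors log entries incrementally. The framew░
The algorithm generates thread pools periodically. The pipe░
Data processing maintains batch operations asynchronously. ░
The architecture transforms memory allocations concurrently░
Data processing monitors configuration files sequentially. ░
The process manages batch operations incrementally. The pip░
                                                           ░
                                                           ░
                                                           ░
                                                           ░
                                                           ░
                                                           ░
                                                           ░
                                                           ▼


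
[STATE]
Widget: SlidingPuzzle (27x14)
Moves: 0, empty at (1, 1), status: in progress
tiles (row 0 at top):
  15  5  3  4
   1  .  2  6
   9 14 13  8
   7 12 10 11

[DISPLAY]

┌────┬────┬────┬────┐      
│ 15 │  5 │  3 │  4 │      
├────┼────┼────┼────┤      
│  1 │    │  2 │  6 │      
├────┼────┼────┼────┤      
│  9 │ 14 │ 13 │  8 │      
├────┼────┼────┼────┤      
│  7 │ 12 │ 10 │ 11 │      
└────┴────┴────┴────┘      
Moves: 0                   
                           
                           
                           
                           


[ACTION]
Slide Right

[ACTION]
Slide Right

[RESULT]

┌────┬────┬────┬────┐      
│ 15 │  5 │  3 │  4 │      
├────┼────┼────┼────┤      
│    │  1 │  2 │  6 │      
├────┼────┼────┼────┤      
│  9 │ 14 │ 13 │  8 │      
├────┼────┼────┼────┤      
│  7 │ 12 │ 10 │ 11 │      
└────┴────┴────┴────┘      
Moves: 1                   
                           
                           
                           
                           


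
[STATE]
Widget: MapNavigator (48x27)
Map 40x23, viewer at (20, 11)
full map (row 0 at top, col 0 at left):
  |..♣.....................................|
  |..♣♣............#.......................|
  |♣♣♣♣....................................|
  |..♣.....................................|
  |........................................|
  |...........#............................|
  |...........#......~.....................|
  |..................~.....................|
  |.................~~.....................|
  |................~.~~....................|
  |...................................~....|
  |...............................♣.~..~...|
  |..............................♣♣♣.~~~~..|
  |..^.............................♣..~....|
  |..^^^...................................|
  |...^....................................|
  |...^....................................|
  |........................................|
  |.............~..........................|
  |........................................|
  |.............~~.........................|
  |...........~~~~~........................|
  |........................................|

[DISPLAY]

                                                
                                                
    ..♣.....................................    
    ..♣♣............#.......................    
    ♣♣♣♣....................................    
    ..♣.....................................    
    ........................................    
    ...........#............................    
    ...........#......~.....................    
    ..................~.....................    
    .................~~.....................    
    ................~.~~....................    
    ...................................~....    
    ....................@..........♣.~..~...    
    ..............................♣♣♣.~~~~..    
    ..^.............................♣..~....    
    ..^^^...................................    
    ...^....................................    
    ...^....................................    
    ........................................    
    .............~..........................    
    ........................................    
    .............~~.........................    
    ...........~~~~~........................    
    ........................................    
                                                
                                                


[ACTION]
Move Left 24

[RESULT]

                                                
                                                
                        ..♣.....................
                        ..♣♣............#.......
                        ♣♣♣♣....................
                        ..♣.....................
                        ........................
                        ...........#............
                        ...........#......~.....
                        ..................~.....
                        .................~~.....
                        ................~.~~....
                        ........................
                        @.......................
                        ........................
                        ..^.....................
                        ..^^^...................
                        ...^....................
                        ...^....................
                        ........................
                        .............~..........
                        ........................
                        .............~~.........
                        ...........~~~~~........
                        ........................
                                                
                                                


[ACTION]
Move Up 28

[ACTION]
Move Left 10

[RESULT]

                                                
                                                
                                                
                                                
                                                
                                                
                                                
                                                
                                                
                                                
                                                
                                                
                                                
                        @.♣.....................
                        ..♣♣............#.......
                        ♣♣♣♣....................
                        ..♣.....................
                        ........................
                        ...........#............
                        ...........#......~.....
                        ..................~.....
                        .................~~.....
                        ................~.~~....
                        ........................
                        ........................
                        ........................
                        ..^.....................


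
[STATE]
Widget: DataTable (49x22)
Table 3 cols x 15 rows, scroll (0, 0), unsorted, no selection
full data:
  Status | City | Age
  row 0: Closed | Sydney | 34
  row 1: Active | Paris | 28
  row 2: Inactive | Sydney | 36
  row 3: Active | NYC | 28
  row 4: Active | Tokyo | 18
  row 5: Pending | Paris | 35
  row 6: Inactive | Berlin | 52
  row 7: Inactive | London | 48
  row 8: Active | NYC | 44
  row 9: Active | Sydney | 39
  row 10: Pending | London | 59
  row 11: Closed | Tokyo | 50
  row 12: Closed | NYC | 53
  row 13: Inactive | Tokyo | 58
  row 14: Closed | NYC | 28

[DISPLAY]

Status  │City  │Age                              
────────┼──────┼───                              
Closed  │Sydney│34                               
Active  │Paris │28                               
Inactive│Sydney│36                               
Active  │NYC   │28                               
Active  │Tokyo │18                               
Pending │Paris │35                               
Inactive│Berlin│52                               
Inactive│London│48                               
Active  │NYC   │44                               
Active  │Sydney│39                               
Pending │London│59                               
Closed  │Tokyo │50                               
Closed  │NYC   │53                               
Inactive│Tokyo │58                               
Closed  │NYC   │28                               
                                                 
                                                 
                                                 
                                                 
                                                 


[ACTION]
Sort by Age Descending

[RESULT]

Status  │City  │Ag▼                              
────────┼──────┼───                              
Pending │London│59                               
Inactive│Tokyo │58                               
Closed  │NYC   │53                               
Inactive│Berlin│52                               
Closed  │Tokyo │50                               
Inactive│London│48                               
Active  │NYC   │44                               
Active  │Sydney│39                               
Inactive│Sydney│36                               
Pending │Paris │35                               
Closed  │Sydney│34                               
Active  │Paris │28                               
Active  │NYC   │28                               
Closed  │NYC   │28                               
Active  │Tokyo │18                               
                                                 
                                                 
                                                 
                                                 
                                                 


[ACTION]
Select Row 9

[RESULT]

Status  │City  │Ag▼                              
────────┼──────┼───                              
Pending │London│59                               
Inactive│Tokyo │58                               
Closed  │NYC   │53                               
Inactive│Berlin│52                               
Closed  │Tokyo │50                               
Inactive│London│48                               
Active  │NYC   │44                               
Active  │Sydney│39                               
Inactive│Sydney│36                               
>ending │Paris │35                               
Closed  │Sydney│34                               
Active  │Paris │28                               
Active  │NYC   │28                               
Closed  │NYC   │28                               
Active  │Tokyo │18                               
                                                 
                                                 
                                                 
                                                 
                                                 


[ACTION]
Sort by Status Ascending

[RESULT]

Status ▲│City  │Age                              
────────┼──────┼───                              
Active  │NYC   │44                               
Active  │Sydney│39                               
Active  │Paris │28                               
Active  │NYC   │28                               
Active  │Tokyo │18                               
Closed  │NYC   │53                               
Closed  │Tokyo │50                               
Closed  │Sydney│34                               
Closed  │NYC   │28                               
>nactive│Tokyo │58                               
Inactive│Berlin│52                               
Inactive│London│48                               
Inactive│Sydney│36                               
Pending │London│59                               
Pending │Paris │35                               
                                                 
                                                 
                                                 
                                                 
                                                 


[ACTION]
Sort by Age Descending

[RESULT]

Status  │City  │Ag▼                              
────────┼──────┼───                              
Pending │London│59                               
Inactive│Tokyo │58                               
Closed  │NYC   │53                               
Inactive│Berlin│52                               
Closed  │Tokyo │50                               
Inactive│London│48                               
Active  │NYC   │44                               
Active  │Sydney│39                               
Inactive│Sydney│36                               
>ending │Paris │35                               
Closed  │Sydney│34                               
Active  │Paris │28                               
Active  │NYC   │28                               
Closed  │NYC   │28                               
Active  │Tokyo │18                               
                                                 
                                                 
                                                 
                                                 
                                                 


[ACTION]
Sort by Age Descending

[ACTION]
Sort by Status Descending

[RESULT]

Status ▼│City  │Age                              
────────┼──────┼───                              
Pending │London│59                               
Pending │Paris │35                               
Inactive│Tokyo │58                               
Inactive│Berlin│52                               
Inactive│London│48                               
Inactive│Sydney│36                               
Closed  │NYC   │53                               
Closed  │Tokyo │50                               
Closed  │Sydney│34                               
>losed  │NYC   │28                               
Active  │NYC   │44                               
Active  │Sydney│39                               
Active  │Paris │28                               
Active  │NYC   │28                               
Active  │Tokyo │18                               
                                                 
                                                 
                                                 
                                                 
                                                 


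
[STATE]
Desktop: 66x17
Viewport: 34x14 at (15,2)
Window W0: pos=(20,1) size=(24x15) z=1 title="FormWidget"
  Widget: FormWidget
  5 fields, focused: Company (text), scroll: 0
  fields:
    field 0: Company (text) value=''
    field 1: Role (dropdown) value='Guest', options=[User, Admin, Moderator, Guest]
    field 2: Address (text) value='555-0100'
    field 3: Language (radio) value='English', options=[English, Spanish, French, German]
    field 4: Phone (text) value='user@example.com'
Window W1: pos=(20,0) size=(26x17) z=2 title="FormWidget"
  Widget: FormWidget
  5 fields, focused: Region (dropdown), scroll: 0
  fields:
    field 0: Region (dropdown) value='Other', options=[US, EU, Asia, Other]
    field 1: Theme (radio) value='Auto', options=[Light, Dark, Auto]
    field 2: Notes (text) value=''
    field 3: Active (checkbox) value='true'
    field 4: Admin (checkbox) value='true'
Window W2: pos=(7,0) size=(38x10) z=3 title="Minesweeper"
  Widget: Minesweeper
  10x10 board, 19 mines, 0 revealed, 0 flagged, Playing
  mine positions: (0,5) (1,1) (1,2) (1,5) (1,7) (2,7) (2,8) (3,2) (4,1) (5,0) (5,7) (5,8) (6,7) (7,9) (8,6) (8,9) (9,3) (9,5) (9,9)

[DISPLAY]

─────────────────────────────┨┨   
■■■                          ┃┃   
■■■                          ┃┃   
■■■                          ┃┃   
■■■                          ┃┃   
■■■                          ┃┃   
■■■                          ┃┃   
━━━━━━━━━━━━━━━━━━━━━━━━━━━━━┛┃   
     ┃                        ┃   
     ┃                        ┃   
     ┃                        ┃   
     ┃                        ┃   
     ┃                        ┃   
     ┃                        ┃   


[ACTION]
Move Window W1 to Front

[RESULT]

─────┠────────────────────────┨   
■■■  ┃> Region:     [Other  ▼]┃   
■■■  ┃  Theme:      ( ) Light ┃   
■■■  ┃  Notes:      [        ]┃   
■■■  ┃  Active:     [x]       ┃   
■■■  ┃  Admin:      [x]       ┃   
■■■  ┃                        ┃   
━━━━━┃                        ┃   
     ┃                        ┃   
     ┃                        ┃   
     ┃                        ┃   
     ┃                        ┃   
     ┃                        ┃   
     ┃                        ┃   


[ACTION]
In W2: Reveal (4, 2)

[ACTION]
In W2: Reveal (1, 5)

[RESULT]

─────┠────────────────────────┨   
■■■  ┃> Region:     [Other  ▼]┃   
✹■■  ┃  Theme:      ( ) Light ┃   
✹✹■  ┃  Notes:      [        ]┃   
■■■  ┃  Active:     [x]       ┃   
■■■  ┃  Admin:      [x]       ┃   
✹✹■  ┃                        ┃   
━━━━━┃                        ┃   
     ┃                        ┃   
     ┃                        ┃   
     ┃                        ┃   
     ┃                        ┃   
     ┃                        ┃   
     ┃                        ┃   


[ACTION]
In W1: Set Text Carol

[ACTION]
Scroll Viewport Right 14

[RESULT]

────────────────┨                 
:     [Other  ▼]┃                 
      ( ) Light ┃                 
      [        ]┃                 
:     [x]       ┃                 
      [x]       ┃                 
                ┃                 
                ┃                 
                ┃                 
                ┃                 
                ┃                 
                ┃                 
                ┃                 
                ┃                 


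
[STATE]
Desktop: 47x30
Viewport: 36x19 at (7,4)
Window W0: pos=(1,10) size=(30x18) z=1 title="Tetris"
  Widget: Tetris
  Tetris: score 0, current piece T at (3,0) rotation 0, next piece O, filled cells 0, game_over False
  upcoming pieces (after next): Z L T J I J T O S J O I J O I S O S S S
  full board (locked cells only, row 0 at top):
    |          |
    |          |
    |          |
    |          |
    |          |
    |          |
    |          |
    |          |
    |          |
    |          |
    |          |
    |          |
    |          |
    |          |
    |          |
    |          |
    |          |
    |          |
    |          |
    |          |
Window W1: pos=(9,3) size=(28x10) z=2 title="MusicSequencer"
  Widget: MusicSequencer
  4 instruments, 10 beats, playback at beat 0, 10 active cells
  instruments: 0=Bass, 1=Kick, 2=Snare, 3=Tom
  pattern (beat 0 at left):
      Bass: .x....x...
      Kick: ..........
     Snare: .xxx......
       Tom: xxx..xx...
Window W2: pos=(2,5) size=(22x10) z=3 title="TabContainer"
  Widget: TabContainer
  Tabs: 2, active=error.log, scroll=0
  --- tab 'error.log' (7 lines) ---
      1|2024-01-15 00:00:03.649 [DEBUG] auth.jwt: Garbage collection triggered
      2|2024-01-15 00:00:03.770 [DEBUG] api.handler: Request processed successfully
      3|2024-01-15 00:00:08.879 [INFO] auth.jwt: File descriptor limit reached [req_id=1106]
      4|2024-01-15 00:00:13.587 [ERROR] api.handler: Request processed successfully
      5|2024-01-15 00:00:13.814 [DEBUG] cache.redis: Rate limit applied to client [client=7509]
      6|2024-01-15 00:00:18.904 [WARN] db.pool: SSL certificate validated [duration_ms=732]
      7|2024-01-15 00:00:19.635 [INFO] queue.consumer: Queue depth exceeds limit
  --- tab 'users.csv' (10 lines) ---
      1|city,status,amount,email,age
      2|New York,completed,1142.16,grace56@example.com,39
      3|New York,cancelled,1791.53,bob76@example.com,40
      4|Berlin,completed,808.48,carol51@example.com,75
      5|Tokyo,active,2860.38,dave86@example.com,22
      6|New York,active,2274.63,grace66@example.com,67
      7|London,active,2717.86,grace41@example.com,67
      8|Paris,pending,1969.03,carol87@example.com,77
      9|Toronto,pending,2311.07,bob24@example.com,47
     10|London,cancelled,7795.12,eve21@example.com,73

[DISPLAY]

  ┃ MusicSequencer           ┃      
━━━━━━━━━━━━━━━━┓────────────┨      
Container       ┃89          ┃      
────────────────┨··          ┃      
or.log]│ users.c┃··          ┃      
────────────────┃··          ┃      
-01-15 00:00:03.┃··          ┃      
-01-15 00:00:03.┃            ┃      
-01-15 00:00:08.┃━━━━━━━━━━━━┛      
-01-15 00:00:13.┃      ┃            
━━━━━━━━━━━━━━━━┛      ┃            
     │▓▓               ┃            
     │                 ┃            
     │                 ┃            
     │                 ┃            
     │Score:           ┃            
     │0                ┃            
     │                 ┃            
     │                 ┃            


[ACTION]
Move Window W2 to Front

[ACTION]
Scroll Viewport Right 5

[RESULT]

MusicSequencer           ┃          
━━━━━━━━━━━━┓────────────┨          
ainer       ┃89          ┃          
────────────┨··          ┃          
og]│ users.c┃··          ┃          
────────────┃··          ┃          
15 00:00:03.┃··          ┃          
15 00:00:03.┃            ┃          
15 00:00:08.┃━━━━━━━━━━━━┛          
15 00:00:13.┃      ┃                
━━━━━━━━━━━━┛      ┃                
 │▓▓               ┃                
 │                 ┃                
 │                 ┃                
 │                 ┃                
 │Score:           ┃                
 │0                ┃                
 │                 ┃                
 │                 ┃                


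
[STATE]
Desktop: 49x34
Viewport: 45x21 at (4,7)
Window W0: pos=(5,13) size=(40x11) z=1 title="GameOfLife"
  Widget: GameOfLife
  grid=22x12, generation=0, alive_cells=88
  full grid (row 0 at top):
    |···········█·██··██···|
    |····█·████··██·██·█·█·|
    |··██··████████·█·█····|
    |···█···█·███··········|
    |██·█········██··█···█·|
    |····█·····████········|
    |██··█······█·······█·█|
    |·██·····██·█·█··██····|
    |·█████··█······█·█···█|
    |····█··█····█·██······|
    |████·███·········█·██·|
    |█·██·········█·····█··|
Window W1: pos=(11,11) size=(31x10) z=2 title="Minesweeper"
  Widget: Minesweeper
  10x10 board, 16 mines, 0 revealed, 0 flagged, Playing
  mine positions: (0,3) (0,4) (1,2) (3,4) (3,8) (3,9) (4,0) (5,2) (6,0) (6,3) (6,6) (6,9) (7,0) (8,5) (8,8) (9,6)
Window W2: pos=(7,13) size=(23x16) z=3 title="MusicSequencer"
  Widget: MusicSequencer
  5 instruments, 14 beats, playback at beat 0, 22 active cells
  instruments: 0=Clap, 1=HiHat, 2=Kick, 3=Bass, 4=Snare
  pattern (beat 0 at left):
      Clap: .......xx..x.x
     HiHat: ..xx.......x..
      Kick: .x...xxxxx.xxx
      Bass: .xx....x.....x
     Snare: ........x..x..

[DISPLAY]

                                             
                                             
                                             
                                             
       ┏━━━━━━━━━━━━━━━━━━━━━━━━━━━━━┓       
       ┃ Minesweeper                 ┃       
 ┏━┏━━━━━━━━━━━━━━━━━━━━━┓───────────┨━━┓    
 ┃ ┃ MusicSequencer      ┃           ┃  ┃    
 ┠─┠─────────────────────┨           ┃──┨    
 ┃G┃      ▼1234567890123 ┃           ┃  ┃    
 ┃·┃  Clap·······██··█·█ ┃           ┃  ┃    
 ┃█┃ HiHat··██·······█·· ┃           ┃  ┃    
 ┃·┃  Kick·█···█████·███ ┃           ┃  ┃    
 ┃█┃  Bass·██····█·····█ ┃━━━━━━━━━━━┛  ┃    
 ┃·┃ Snare········█··█·· ┃              ┃    
 ┃·┃                     ┃              ┃    
 ┗━┃                     ┃━━━━━━━━━━━━━━┛    
   ┃                     ┃                   
   ┃                     ┃                   
   ┃                     ┃                   
   ┃                     ┃                   


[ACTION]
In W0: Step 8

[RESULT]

                                             
                                             
                                             
                                             
       ┏━━━━━━━━━━━━━━━━━━━━━━━━━━━━━┓       
       ┃ Minesweeper                 ┃       
 ┏━┏━━━━━━━━━━━━━━━━━━━━━┓───────────┨━━┓    
 ┃ ┃ MusicSequencer      ┃           ┃  ┃    
 ┠─┠─────────────────────┨           ┃──┨    
 ┃G┃      ▼1234567890123 ┃           ┃  ┃    
 ┃·┃  Clap·······██··█·█ ┃           ┃  ┃    
 ┃·┃ HiHat··██·······█·· ┃           ┃  ┃    
 ┃·┃  Kick·█···█████·███ ┃           ┃  ┃    
 ┃·┃  Bass·██····█·····█ ┃━━━━━━━━━━━┛  ┃    
 ┃·┃ Snare········█··█·· ┃              ┃    
 ┃·┃                     ┃              ┃    
 ┗━┃                     ┃━━━━━━━━━━━━━━┛    
   ┃                     ┃                   
   ┃                     ┃                   
   ┃                     ┃                   
   ┃                     ┃                   


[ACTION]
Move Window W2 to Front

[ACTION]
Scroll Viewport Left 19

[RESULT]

                                             
                                             
                                             
                                             
           ┏━━━━━━━━━━━━━━━━━━━━━━━━━━━━━┓   
           ┃ Minesweeper                 ┃   
     ┏━┏━━━━━━━━━━━━━━━━━━━━━┓───────────┨━━┓
     ┃ ┃ MusicSequencer      ┃           ┃  ┃
     ┠─┠─────────────────────┨           ┃──┨
     ┃G┃      ▼1234567890123 ┃           ┃  ┃
     ┃·┃  Clap·······██··█·█ ┃           ┃  ┃
     ┃·┃ HiHat··██·······█·· ┃           ┃  ┃
     ┃·┃  Kick·█···█████·███ ┃           ┃  ┃
     ┃·┃  Bass·██····█·····█ ┃━━━━━━━━━━━┛  ┃
     ┃·┃ Snare········█··█·· ┃              ┃
     ┃·┃                     ┃              ┃
     ┗━┃                     ┃━━━━━━━━━━━━━━┛
       ┃                     ┃               
       ┃                     ┃               
       ┃                     ┃               
       ┃                     ┃               


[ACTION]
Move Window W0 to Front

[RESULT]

                                             
                                             
                                             
                                             
           ┏━━━━━━━━━━━━━━━━━━━━━━━━━━━━━┓   
           ┃ Minesweeper                 ┃   
     ┏━━━━━━━━━━━━━━━━━━━━━━━━━━━━━━━━━━━━━━┓
     ┃ GameOfLife                           ┃
     ┠──────────────────────────────────────┨
     ┃Gen: 8                                ┃
     ┃·····█········█·█·····                ┃
     ┃·····██·······██······                ┃
     ┃·····███·██·······█···                ┃
     ┃·····███·███···█···█··                ┃
     ┃·····███······█·····█·                ┃
     ┃···██··█·····██·█···██                ┃
     ┗━━━━━━━━━━━━━━━━━━━━━━━━━━━━━━━━━━━━━━┛
       ┃                     ┃               
       ┃                     ┃               
       ┃                     ┃               
       ┃                     ┃               
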